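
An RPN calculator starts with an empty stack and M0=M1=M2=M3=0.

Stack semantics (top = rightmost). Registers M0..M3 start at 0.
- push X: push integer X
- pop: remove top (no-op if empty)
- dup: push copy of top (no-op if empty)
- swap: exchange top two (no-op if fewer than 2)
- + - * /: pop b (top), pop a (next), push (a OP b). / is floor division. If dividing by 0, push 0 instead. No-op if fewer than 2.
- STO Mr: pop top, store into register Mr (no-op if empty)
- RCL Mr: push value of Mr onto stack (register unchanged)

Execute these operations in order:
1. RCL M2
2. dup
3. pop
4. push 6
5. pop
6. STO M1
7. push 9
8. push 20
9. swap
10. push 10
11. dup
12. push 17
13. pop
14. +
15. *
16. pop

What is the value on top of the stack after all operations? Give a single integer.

Answer: 20

Derivation:
After op 1 (RCL M2): stack=[0] mem=[0,0,0,0]
After op 2 (dup): stack=[0,0] mem=[0,0,0,0]
After op 3 (pop): stack=[0] mem=[0,0,0,0]
After op 4 (push 6): stack=[0,6] mem=[0,0,0,0]
After op 5 (pop): stack=[0] mem=[0,0,0,0]
After op 6 (STO M1): stack=[empty] mem=[0,0,0,0]
After op 7 (push 9): stack=[9] mem=[0,0,0,0]
After op 8 (push 20): stack=[9,20] mem=[0,0,0,0]
After op 9 (swap): stack=[20,9] mem=[0,0,0,0]
After op 10 (push 10): stack=[20,9,10] mem=[0,0,0,0]
After op 11 (dup): stack=[20,9,10,10] mem=[0,0,0,0]
After op 12 (push 17): stack=[20,9,10,10,17] mem=[0,0,0,0]
After op 13 (pop): stack=[20,9,10,10] mem=[0,0,0,0]
After op 14 (+): stack=[20,9,20] mem=[0,0,0,0]
After op 15 (*): stack=[20,180] mem=[0,0,0,0]
After op 16 (pop): stack=[20] mem=[0,0,0,0]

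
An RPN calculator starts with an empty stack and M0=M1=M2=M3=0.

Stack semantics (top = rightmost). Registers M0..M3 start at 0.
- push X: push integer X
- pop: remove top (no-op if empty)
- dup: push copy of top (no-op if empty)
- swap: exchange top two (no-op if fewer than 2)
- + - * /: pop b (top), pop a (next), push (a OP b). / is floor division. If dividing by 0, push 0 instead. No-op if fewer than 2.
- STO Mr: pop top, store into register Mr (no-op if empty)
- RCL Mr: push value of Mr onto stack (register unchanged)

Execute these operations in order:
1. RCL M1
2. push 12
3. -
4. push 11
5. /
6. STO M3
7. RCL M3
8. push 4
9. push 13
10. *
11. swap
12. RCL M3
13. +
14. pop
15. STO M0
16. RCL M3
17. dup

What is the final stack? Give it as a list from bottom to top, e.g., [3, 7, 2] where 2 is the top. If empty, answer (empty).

Answer: [-2, -2]

Derivation:
After op 1 (RCL M1): stack=[0] mem=[0,0,0,0]
After op 2 (push 12): stack=[0,12] mem=[0,0,0,0]
After op 3 (-): stack=[-12] mem=[0,0,0,0]
After op 4 (push 11): stack=[-12,11] mem=[0,0,0,0]
After op 5 (/): stack=[-2] mem=[0,0,0,0]
After op 6 (STO M3): stack=[empty] mem=[0,0,0,-2]
After op 7 (RCL M3): stack=[-2] mem=[0,0,0,-2]
After op 8 (push 4): stack=[-2,4] mem=[0,0,0,-2]
After op 9 (push 13): stack=[-2,4,13] mem=[0,0,0,-2]
After op 10 (*): stack=[-2,52] mem=[0,0,0,-2]
After op 11 (swap): stack=[52,-2] mem=[0,0,0,-2]
After op 12 (RCL M3): stack=[52,-2,-2] mem=[0,0,0,-2]
After op 13 (+): stack=[52,-4] mem=[0,0,0,-2]
After op 14 (pop): stack=[52] mem=[0,0,0,-2]
After op 15 (STO M0): stack=[empty] mem=[52,0,0,-2]
After op 16 (RCL M3): stack=[-2] mem=[52,0,0,-2]
After op 17 (dup): stack=[-2,-2] mem=[52,0,0,-2]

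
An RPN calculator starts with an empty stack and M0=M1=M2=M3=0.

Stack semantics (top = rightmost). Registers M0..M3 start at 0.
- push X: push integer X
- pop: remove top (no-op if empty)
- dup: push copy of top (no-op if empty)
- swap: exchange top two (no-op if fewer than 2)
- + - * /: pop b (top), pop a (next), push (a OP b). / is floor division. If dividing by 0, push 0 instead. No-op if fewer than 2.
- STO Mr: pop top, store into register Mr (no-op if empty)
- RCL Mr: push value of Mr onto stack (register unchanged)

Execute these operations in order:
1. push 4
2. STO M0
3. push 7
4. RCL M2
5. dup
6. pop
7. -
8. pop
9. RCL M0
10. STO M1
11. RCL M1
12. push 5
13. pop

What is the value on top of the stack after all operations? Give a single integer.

Answer: 4

Derivation:
After op 1 (push 4): stack=[4] mem=[0,0,0,0]
After op 2 (STO M0): stack=[empty] mem=[4,0,0,0]
After op 3 (push 7): stack=[7] mem=[4,0,0,0]
After op 4 (RCL M2): stack=[7,0] mem=[4,0,0,0]
After op 5 (dup): stack=[7,0,0] mem=[4,0,0,0]
After op 6 (pop): stack=[7,0] mem=[4,0,0,0]
After op 7 (-): stack=[7] mem=[4,0,0,0]
After op 8 (pop): stack=[empty] mem=[4,0,0,0]
After op 9 (RCL M0): stack=[4] mem=[4,0,0,0]
After op 10 (STO M1): stack=[empty] mem=[4,4,0,0]
After op 11 (RCL M1): stack=[4] mem=[4,4,0,0]
After op 12 (push 5): stack=[4,5] mem=[4,4,0,0]
After op 13 (pop): stack=[4] mem=[4,4,0,0]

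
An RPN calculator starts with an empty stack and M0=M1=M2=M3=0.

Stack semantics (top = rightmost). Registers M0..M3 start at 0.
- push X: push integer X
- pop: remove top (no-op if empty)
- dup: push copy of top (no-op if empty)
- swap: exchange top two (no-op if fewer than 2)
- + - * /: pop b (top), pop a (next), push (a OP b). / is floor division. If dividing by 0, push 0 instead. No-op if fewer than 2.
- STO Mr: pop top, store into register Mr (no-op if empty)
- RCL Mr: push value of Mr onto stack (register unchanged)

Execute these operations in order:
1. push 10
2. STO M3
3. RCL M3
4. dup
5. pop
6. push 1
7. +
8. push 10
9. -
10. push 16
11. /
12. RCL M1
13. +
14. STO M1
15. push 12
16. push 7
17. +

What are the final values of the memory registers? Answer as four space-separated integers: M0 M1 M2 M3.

Answer: 0 0 0 10

Derivation:
After op 1 (push 10): stack=[10] mem=[0,0,0,0]
After op 2 (STO M3): stack=[empty] mem=[0,0,0,10]
After op 3 (RCL M3): stack=[10] mem=[0,0,0,10]
After op 4 (dup): stack=[10,10] mem=[0,0,0,10]
After op 5 (pop): stack=[10] mem=[0,0,0,10]
After op 6 (push 1): stack=[10,1] mem=[0,0,0,10]
After op 7 (+): stack=[11] mem=[0,0,0,10]
After op 8 (push 10): stack=[11,10] mem=[0,0,0,10]
After op 9 (-): stack=[1] mem=[0,0,0,10]
After op 10 (push 16): stack=[1,16] mem=[0,0,0,10]
After op 11 (/): stack=[0] mem=[0,0,0,10]
After op 12 (RCL M1): stack=[0,0] mem=[0,0,0,10]
After op 13 (+): stack=[0] mem=[0,0,0,10]
After op 14 (STO M1): stack=[empty] mem=[0,0,0,10]
After op 15 (push 12): stack=[12] mem=[0,0,0,10]
After op 16 (push 7): stack=[12,7] mem=[0,0,0,10]
After op 17 (+): stack=[19] mem=[0,0,0,10]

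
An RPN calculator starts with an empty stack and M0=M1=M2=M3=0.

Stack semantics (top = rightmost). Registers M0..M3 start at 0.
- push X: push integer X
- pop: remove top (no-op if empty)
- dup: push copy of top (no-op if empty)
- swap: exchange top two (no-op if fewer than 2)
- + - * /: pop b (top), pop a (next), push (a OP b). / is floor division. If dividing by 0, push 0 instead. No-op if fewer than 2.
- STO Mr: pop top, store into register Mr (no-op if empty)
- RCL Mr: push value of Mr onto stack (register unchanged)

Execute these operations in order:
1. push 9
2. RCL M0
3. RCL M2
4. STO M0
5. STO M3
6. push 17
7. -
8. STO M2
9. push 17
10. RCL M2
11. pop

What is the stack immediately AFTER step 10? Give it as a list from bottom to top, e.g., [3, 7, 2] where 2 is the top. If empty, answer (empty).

After op 1 (push 9): stack=[9] mem=[0,0,0,0]
After op 2 (RCL M0): stack=[9,0] mem=[0,0,0,0]
After op 3 (RCL M2): stack=[9,0,0] mem=[0,0,0,0]
After op 4 (STO M0): stack=[9,0] mem=[0,0,0,0]
After op 5 (STO M3): stack=[9] mem=[0,0,0,0]
After op 6 (push 17): stack=[9,17] mem=[0,0,0,0]
After op 7 (-): stack=[-8] mem=[0,0,0,0]
After op 8 (STO M2): stack=[empty] mem=[0,0,-8,0]
After op 9 (push 17): stack=[17] mem=[0,0,-8,0]
After op 10 (RCL M2): stack=[17,-8] mem=[0,0,-8,0]

[17, -8]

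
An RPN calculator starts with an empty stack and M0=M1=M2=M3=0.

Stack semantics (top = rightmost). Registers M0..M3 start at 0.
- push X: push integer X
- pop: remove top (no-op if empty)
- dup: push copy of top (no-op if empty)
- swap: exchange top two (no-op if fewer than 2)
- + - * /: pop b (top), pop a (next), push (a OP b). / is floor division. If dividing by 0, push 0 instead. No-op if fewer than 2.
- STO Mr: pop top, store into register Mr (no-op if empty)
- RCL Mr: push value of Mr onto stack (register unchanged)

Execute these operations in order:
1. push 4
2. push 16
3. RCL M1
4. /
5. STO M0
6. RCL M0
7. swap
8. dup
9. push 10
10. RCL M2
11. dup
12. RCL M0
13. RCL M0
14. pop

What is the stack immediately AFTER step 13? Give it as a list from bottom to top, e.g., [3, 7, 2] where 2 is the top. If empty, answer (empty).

After op 1 (push 4): stack=[4] mem=[0,0,0,0]
After op 2 (push 16): stack=[4,16] mem=[0,0,0,0]
After op 3 (RCL M1): stack=[4,16,0] mem=[0,0,0,0]
After op 4 (/): stack=[4,0] mem=[0,0,0,0]
After op 5 (STO M0): stack=[4] mem=[0,0,0,0]
After op 6 (RCL M0): stack=[4,0] mem=[0,0,0,0]
After op 7 (swap): stack=[0,4] mem=[0,0,0,0]
After op 8 (dup): stack=[0,4,4] mem=[0,0,0,0]
After op 9 (push 10): stack=[0,4,4,10] mem=[0,0,0,0]
After op 10 (RCL M2): stack=[0,4,4,10,0] mem=[0,0,0,0]
After op 11 (dup): stack=[0,4,4,10,0,0] mem=[0,0,0,0]
After op 12 (RCL M0): stack=[0,4,4,10,0,0,0] mem=[0,0,0,0]
After op 13 (RCL M0): stack=[0,4,4,10,0,0,0,0] mem=[0,0,0,0]

[0, 4, 4, 10, 0, 0, 0, 0]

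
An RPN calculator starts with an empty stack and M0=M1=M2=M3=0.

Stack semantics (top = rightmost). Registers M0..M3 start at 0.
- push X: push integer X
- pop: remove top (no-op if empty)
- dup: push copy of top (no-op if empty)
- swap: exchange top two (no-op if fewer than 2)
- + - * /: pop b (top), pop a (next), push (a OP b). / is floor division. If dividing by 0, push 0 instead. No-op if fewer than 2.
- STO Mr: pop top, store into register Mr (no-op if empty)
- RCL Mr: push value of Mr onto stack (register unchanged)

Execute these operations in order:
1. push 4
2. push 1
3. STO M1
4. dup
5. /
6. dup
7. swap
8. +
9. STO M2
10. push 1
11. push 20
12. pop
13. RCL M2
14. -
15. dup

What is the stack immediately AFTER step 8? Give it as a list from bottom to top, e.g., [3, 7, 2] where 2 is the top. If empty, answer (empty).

After op 1 (push 4): stack=[4] mem=[0,0,0,0]
After op 2 (push 1): stack=[4,1] mem=[0,0,0,0]
After op 3 (STO M1): stack=[4] mem=[0,1,0,0]
After op 4 (dup): stack=[4,4] mem=[0,1,0,0]
After op 5 (/): stack=[1] mem=[0,1,0,0]
After op 6 (dup): stack=[1,1] mem=[0,1,0,0]
After op 7 (swap): stack=[1,1] mem=[0,1,0,0]
After op 8 (+): stack=[2] mem=[0,1,0,0]

[2]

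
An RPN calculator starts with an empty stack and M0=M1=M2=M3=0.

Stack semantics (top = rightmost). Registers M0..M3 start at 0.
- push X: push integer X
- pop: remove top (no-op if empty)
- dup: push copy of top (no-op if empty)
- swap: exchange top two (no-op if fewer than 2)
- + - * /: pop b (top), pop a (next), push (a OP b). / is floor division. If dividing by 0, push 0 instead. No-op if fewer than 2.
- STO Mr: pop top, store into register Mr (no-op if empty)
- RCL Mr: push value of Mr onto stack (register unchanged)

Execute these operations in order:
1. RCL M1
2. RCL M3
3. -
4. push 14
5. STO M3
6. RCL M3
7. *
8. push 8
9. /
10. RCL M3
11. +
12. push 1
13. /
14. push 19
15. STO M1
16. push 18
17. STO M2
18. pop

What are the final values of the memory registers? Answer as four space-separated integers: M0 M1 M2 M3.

After op 1 (RCL M1): stack=[0] mem=[0,0,0,0]
After op 2 (RCL M3): stack=[0,0] mem=[0,0,0,0]
After op 3 (-): stack=[0] mem=[0,0,0,0]
After op 4 (push 14): stack=[0,14] mem=[0,0,0,0]
After op 5 (STO M3): stack=[0] mem=[0,0,0,14]
After op 6 (RCL M3): stack=[0,14] mem=[0,0,0,14]
After op 7 (*): stack=[0] mem=[0,0,0,14]
After op 8 (push 8): stack=[0,8] mem=[0,0,0,14]
After op 9 (/): stack=[0] mem=[0,0,0,14]
After op 10 (RCL M3): stack=[0,14] mem=[0,0,0,14]
After op 11 (+): stack=[14] mem=[0,0,0,14]
After op 12 (push 1): stack=[14,1] mem=[0,0,0,14]
After op 13 (/): stack=[14] mem=[0,0,0,14]
After op 14 (push 19): stack=[14,19] mem=[0,0,0,14]
After op 15 (STO M1): stack=[14] mem=[0,19,0,14]
After op 16 (push 18): stack=[14,18] mem=[0,19,0,14]
After op 17 (STO M2): stack=[14] mem=[0,19,18,14]
After op 18 (pop): stack=[empty] mem=[0,19,18,14]

Answer: 0 19 18 14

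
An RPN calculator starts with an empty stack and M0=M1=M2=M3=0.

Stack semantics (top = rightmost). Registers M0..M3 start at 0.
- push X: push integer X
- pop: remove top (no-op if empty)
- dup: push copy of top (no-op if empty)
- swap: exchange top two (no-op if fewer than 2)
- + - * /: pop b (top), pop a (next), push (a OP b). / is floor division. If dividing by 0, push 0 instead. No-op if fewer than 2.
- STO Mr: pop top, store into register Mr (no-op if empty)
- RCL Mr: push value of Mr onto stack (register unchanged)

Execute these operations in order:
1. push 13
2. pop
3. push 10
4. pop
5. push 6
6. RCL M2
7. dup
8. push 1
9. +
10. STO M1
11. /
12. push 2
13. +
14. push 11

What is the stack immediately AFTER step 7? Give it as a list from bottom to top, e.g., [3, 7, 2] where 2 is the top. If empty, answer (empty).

After op 1 (push 13): stack=[13] mem=[0,0,0,0]
After op 2 (pop): stack=[empty] mem=[0,0,0,0]
After op 3 (push 10): stack=[10] mem=[0,0,0,0]
After op 4 (pop): stack=[empty] mem=[0,0,0,0]
After op 5 (push 6): stack=[6] mem=[0,0,0,0]
After op 6 (RCL M2): stack=[6,0] mem=[0,0,0,0]
After op 7 (dup): stack=[6,0,0] mem=[0,0,0,0]

[6, 0, 0]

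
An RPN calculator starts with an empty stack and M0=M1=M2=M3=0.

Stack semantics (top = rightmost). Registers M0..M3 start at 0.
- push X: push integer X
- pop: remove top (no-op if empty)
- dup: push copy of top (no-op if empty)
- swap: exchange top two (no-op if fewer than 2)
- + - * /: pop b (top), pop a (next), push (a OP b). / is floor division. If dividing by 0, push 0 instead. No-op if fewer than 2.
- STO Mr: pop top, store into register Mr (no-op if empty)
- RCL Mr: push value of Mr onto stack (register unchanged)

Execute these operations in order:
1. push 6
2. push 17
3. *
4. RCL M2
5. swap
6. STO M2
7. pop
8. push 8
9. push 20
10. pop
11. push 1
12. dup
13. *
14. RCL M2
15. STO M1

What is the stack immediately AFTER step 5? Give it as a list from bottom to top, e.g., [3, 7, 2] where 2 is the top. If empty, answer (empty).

After op 1 (push 6): stack=[6] mem=[0,0,0,0]
After op 2 (push 17): stack=[6,17] mem=[0,0,0,0]
After op 3 (*): stack=[102] mem=[0,0,0,0]
After op 4 (RCL M2): stack=[102,0] mem=[0,0,0,0]
After op 5 (swap): stack=[0,102] mem=[0,0,0,0]

[0, 102]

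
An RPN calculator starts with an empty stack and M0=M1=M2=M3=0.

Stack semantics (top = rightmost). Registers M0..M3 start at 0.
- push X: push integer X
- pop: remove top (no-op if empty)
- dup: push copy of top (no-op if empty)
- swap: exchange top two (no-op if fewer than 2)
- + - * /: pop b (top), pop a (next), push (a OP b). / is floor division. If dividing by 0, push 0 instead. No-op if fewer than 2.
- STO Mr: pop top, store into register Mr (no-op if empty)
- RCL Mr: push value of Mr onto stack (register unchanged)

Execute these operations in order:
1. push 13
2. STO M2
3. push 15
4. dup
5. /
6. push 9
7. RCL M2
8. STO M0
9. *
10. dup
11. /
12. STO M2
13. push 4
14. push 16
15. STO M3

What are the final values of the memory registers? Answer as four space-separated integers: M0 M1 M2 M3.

After op 1 (push 13): stack=[13] mem=[0,0,0,0]
After op 2 (STO M2): stack=[empty] mem=[0,0,13,0]
After op 3 (push 15): stack=[15] mem=[0,0,13,0]
After op 4 (dup): stack=[15,15] mem=[0,0,13,0]
After op 5 (/): stack=[1] mem=[0,0,13,0]
After op 6 (push 9): stack=[1,9] mem=[0,0,13,0]
After op 7 (RCL M2): stack=[1,9,13] mem=[0,0,13,0]
After op 8 (STO M0): stack=[1,9] mem=[13,0,13,0]
After op 9 (*): stack=[9] mem=[13,0,13,0]
After op 10 (dup): stack=[9,9] mem=[13,0,13,0]
After op 11 (/): stack=[1] mem=[13,0,13,0]
After op 12 (STO M2): stack=[empty] mem=[13,0,1,0]
After op 13 (push 4): stack=[4] mem=[13,0,1,0]
After op 14 (push 16): stack=[4,16] mem=[13,0,1,0]
After op 15 (STO M3): stack=[4] mem=[13,0,1,16]

Answer: 13 0 1 16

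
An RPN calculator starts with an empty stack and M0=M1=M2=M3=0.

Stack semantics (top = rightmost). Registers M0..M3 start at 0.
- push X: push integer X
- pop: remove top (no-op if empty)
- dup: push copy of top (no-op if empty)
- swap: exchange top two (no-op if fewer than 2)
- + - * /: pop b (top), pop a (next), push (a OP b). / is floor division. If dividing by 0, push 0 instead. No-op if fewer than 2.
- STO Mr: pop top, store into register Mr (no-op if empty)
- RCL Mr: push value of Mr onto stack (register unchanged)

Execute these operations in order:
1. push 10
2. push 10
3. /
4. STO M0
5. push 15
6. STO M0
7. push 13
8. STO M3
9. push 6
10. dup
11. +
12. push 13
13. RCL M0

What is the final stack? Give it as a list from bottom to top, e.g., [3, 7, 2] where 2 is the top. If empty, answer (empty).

Answer: [12, 13, 15]

Derivation:
After op 1 (push 10): stack=[10] mem=[0,0,0,0]
After op 2 (push 10): stack=[10,10] mem=[0,0,0,0]
After op 3 (/): stack=[1] mem=[0,0,0,0]
After op 4 (STO M0): stack=[empty] mem=[1,0,0,0]
After op 5 (push 15): stack=[15] mem=[1,0,0,0]
After op 6 (STO M0): stack=[empty] mem=[15,0,0,0]
After op 7 (push 13): stack=[13] mem=[15,0,0,0]
After op 8 (STO M3): stack=[empty] mem=[15,0,0,13]
After op 9 (push 6): stack=[6] mem=[15,0,0,13]
After op 10 (dup): stack=[6,6] mem=[15,0,0,13]
After op 11 (+): stack=[12] mem=[15,0,0,13]
After op 12 (push 13): stack=[12,13] mem=[15,0,0,13]
After op 13 (RCL M0): stack=[12,13,15] mem=[15,0,0,13]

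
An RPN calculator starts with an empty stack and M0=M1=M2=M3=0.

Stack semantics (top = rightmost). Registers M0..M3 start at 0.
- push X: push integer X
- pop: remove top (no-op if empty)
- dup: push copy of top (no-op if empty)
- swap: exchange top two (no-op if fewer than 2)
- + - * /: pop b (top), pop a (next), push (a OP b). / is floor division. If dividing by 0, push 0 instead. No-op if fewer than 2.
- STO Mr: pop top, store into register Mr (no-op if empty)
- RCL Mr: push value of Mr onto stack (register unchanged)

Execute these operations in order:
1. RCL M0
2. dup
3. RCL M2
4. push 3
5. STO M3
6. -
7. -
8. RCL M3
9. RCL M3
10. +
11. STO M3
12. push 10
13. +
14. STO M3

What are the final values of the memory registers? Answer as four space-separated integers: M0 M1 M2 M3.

After op 1 (RCL M0): stack=[0] mem=[0,0,0,0]
After op 2 (dup): stack=[0,0] mem=[0,0,0,0]
After op 3 (RCL M2): stack=[0,0,0] mem=[0,0,0,0]
After op 4 (push 3): stack=[0,0,0,3] mem=[0,0,0,0]
After op 5 (STO M3): stack=[0,0,0] mem=[0,0,0,3]
After op 6 (-): stack=[0,0] mem=[0,0,0,3]
After op 7 (-): stack=[0] mem=[0,0,0,3]
After op 8 (RCL M3): stack=[0,3] mem=[0,0,0,3]
After op 9 (RCL M3): stack=[0,3,3] mem=[0,0,0,3]
After op 10 (+): stack=[0,6] mem=[0,0,0,3]
After op 11 (STO M3): stack=[0] mem=[0,0,0,6]
After op 12 (push 10): stack=[0,10] mem=[0,0,0,6]
After op 13 (+): stack=[10] mem=[0,0,0,6]
After op 14 (STO M3): stack=[empty] mem=[0,0,0,10]

Answer: 0 0 0 10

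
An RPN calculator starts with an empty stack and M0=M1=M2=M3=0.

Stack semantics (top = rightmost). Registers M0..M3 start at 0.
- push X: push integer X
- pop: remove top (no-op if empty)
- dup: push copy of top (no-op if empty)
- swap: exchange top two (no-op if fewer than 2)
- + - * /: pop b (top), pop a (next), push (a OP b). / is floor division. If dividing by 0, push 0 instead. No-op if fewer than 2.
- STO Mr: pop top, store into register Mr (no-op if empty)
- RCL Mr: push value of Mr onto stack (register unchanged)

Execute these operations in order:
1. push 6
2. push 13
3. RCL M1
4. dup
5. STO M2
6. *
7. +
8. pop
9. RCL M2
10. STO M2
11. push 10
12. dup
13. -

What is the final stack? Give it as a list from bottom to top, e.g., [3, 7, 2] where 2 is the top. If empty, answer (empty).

After op 1 (push 6): stack=[6] mem=[0,0,0,0]
After op 2 (push 13): stack=[6,13] mem=[0,0,0,0]
After op 3 (RCL M1): stack=[6,13,0] mem=[0,0,0,0]
After op 4 (dup): stack=[6,13,0,0] mem=[0,0,0,0]
After op 5 (STO M2): stack=[6,13,0] mem=[0,0,0,0]
After op 6 (*): stack=[6,0] mem=[0,0,0,0]
After op 7 (+): stack=[6] mem=[0,0,0,0]
After op 8 (pop): stack=[empty] mem=[0,0,0,0]
After op 9 (RCL M2): stack=[0] mem=[0,0,0,0]
After op 10 (STO M2): stack=[empty] mem=[0,0,0,0]
After op 11 (push 10): stack=[10] mem=[0,0,0,0]
After op 12 (dup): stack=[10,10] mem=[0,0,0,0]
After op 13 (-): stack=[0] mem=[0,0,0,0]

Answer: [0]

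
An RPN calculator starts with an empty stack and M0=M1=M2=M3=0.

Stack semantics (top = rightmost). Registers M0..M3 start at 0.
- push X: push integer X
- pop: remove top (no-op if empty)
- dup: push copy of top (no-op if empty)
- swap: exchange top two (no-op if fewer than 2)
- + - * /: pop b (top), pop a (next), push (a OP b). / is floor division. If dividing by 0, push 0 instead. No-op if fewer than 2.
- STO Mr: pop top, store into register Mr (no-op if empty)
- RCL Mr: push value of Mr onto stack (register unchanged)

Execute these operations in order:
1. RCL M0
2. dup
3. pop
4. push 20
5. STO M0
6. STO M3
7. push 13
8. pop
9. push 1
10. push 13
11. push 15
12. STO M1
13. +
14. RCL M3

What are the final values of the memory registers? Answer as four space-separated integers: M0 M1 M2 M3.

After op 1 (RCL M0): stack=[0] mem=[0,0,0,0]
After op 2 (dup): stack=[0,0] mem=[0,0,0,0]
After op 3 (pop): stack=[0] mem=[0,0,0,0]
After op 4 (push 20): stack=[0,20] mem=[0,0,0,0]
After op 5 (STO M0): stack=[0] mem=[20,0,0,0]
After op 6 (STO M3): stack=[empty] mem=[20,0,0,0]
After op 7 (push 13): stack=[13] mem=[20,0,0,0]
After op 8 (pop): stack=[empty] mem=[20,0,0,0]
After op 9 (push 1): stack=[1] mem=[20,0,0,0]
After op 10 (push 13): stack=[1,13] mem=[20,0,0,0]
After op 11 (push 15): stack=[1,13,15] mem=[20,0,0,0]
After op 12 (STO M1): stack=[1,13] mem=[20,15,0,0]
After op 13 (+): stack=[14] mem=[20,15,0,0]
After op 14 (RCL M3): stack=[14,0] mem=[20,15,0,0]

Answer: 20 15 0 0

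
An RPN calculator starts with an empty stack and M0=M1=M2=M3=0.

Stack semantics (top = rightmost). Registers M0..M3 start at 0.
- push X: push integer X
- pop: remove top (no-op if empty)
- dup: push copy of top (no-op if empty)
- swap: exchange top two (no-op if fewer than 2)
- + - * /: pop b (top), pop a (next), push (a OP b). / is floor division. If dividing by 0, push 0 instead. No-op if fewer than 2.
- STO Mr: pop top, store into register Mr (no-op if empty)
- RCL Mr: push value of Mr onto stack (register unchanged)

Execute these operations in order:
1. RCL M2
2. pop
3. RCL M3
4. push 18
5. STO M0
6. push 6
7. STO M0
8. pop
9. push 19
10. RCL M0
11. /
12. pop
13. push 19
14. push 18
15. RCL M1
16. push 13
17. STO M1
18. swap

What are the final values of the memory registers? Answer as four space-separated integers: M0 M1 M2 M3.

After op 1 (RCL M2): stack=[0] mem=[0,0,0,0]
After op 2 (pop): stack=[empty] mem=[0,0,0,0]
After op 3 (RCL M3): stack=[0] mem=[0,0,0,0]
After op 4 (push 18): stack=[0,18] mem=[0,0,0,0]
After op 5 (STO M0): stack=[0] mem=[18,0,0,0]
After op 6 (push 6): stack=[0,6] mem=[18,0,0,0]
After op 7 (STO M0): stack=[0] mem=[6,0,0,0]
After op 8 (pop): stack=[empty] mem=[6,0,0,0]
After op 9 (push 19): stack=[19] mem=[6,0,0,0]
After op 10 (RCL M0): stack=[19,6] mem=[6,0,0,0]
After op 11 (/): stack=[3] mem=[6,0,0,0]
After op 12 (pop): stack=[empty] mem=[6,0,0,0]
After op 13 (push 19): stack=[19] mem=[6,0,0,0]
After op 14 (push 18): stack=[19,18] mem=[6,0,0,0]
After op 15 (RCL M1): stack=[19,18,0] mem=[6,0,0,0]
After op 16 (push 13): stack=[19,18,0,13] mem=[6,0,0,0]
After op 17 (STO M1): stack=[19,18,0] mem=[6,13,0,0]
After op 18 (swap): stack=[19,0,18] mem=[6,13,0,0]

Answer: 6 13 0 0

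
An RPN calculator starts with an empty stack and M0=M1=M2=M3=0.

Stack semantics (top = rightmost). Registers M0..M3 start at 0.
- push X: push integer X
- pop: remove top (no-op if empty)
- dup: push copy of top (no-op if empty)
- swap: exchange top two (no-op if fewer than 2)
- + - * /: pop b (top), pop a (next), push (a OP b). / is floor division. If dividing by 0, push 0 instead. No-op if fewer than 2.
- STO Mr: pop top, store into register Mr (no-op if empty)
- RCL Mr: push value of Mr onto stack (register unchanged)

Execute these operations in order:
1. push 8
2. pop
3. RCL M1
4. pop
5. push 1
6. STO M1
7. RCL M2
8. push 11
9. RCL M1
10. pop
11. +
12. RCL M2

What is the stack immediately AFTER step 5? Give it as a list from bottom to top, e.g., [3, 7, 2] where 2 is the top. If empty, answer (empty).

After op 1 (push 8): stack=[8] mem=[0,0,0,0]
After op 2 (pop): stack=[empty] mem=[0,0,0,0]
After op 3 (RCL M1): stack=[0] mem=[0,0,0,0]
After op 4 (pop): stack=[empty] mem=[0,0,0,0]
After op 5 (push 1): stack=[1] mem=[0,0,0,0]

[1]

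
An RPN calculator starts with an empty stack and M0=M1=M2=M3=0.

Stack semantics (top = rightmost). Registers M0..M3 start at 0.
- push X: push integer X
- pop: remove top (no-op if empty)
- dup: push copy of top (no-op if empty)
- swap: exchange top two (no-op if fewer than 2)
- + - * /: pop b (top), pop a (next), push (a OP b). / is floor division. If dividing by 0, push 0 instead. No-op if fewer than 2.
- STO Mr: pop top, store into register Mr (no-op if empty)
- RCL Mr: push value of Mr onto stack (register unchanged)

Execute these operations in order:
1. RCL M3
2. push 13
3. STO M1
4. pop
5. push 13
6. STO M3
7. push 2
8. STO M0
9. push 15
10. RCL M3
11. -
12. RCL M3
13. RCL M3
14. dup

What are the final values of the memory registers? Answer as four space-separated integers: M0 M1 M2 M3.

Answer: 2 13 0 13

Derivation:
After op 1 (RCL M3): stack=[0] mem=[0,0,0,0]
After op 2 (push 13): stack=[0,13] mem=[0,0,0,0]
After op 3 (STO M1): stack=[0] mem=[0,13,0,0]
After op 4 (pop): stack=[empty] mem=[0,13,0,0]
After op 5 (push 13): stack=[13] mem=[0,13,0,0]
After op 6 (STO M3): stack=[empty] mem=[0,13,0,13]
After op 7 (push 2): stack=[2] mem=[0,13,0,13]
After op 8 (STO M0): stack=[empty] mem=[2,13,0,13]
After op 9 (push 15): stack=[15] mem=[2,13,0,13]
After op 10 (RCL M3): stack=[15,13] mem=[2,13,0,13]
After op 11 (-): stack=[2] mem=[2,13,0,13]
After op 12 (RCL M3): stack=[2,13] mem=[2,13,0,13]
After op 13 (RCL M3): stack=[2,13,13] mem=[2,13,0,13]
After op 14 (dup): stack=[2,13,13,13] mem=[2,13,0,13]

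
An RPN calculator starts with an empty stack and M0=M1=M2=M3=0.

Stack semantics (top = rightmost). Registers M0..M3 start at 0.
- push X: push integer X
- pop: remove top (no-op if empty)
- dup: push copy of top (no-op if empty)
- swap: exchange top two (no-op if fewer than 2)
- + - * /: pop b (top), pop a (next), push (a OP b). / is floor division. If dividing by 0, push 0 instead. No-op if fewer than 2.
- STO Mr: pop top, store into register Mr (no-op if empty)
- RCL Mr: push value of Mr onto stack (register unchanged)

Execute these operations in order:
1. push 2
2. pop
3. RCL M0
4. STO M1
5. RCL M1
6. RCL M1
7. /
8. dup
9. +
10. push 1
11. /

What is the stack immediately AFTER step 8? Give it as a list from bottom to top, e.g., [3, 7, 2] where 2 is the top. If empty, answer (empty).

After op 1 (push 2): stack=[2] mem=[0,0,0,0]
After op 2 (pop): stack=[empty] mem=[0,0,0,0]
After op 3 (RCL M0): stack=[0] mem=[0,0,0,0]
After op 4 (STO M1): stack=[empty] mem=[0,0,0,0]
After op 5 (RCL M1): stack=[0] mem=[0,0,0,0]
After op 6 (RCL M1): stack=[0,0] mem=[0,0,0,0]
After op 7 (/): stack=[0] mem=[0,0,0,0]
After op 8 (dup): stack=[0,0] mem=[0,0,0,0]

[0, 0]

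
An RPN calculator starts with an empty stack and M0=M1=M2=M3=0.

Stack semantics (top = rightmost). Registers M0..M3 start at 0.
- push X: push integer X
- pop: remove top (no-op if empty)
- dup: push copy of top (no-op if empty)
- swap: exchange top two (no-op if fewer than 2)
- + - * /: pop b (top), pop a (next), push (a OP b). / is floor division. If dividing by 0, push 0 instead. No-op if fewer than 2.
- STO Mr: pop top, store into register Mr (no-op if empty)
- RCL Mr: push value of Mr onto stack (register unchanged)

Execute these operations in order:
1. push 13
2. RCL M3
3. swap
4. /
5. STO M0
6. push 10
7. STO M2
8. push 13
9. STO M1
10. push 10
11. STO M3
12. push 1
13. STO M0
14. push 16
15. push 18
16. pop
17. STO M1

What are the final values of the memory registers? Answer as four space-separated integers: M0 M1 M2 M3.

Answer: 1 16 10 10

Derivation:
After op 1 (push 13): stack=[13] mem=[0,0,0,0]
After op 2 (RCL M3): stack=[13,0] mem=[0,0,0,0]
After op 3 (swap): stack=[0,13] mem=[0,0,0,0]
After op 4 (/): stack=[0] mem=[0,0,0,0]
After op 5 (STO M0): stack=[empty] mem=[0,0,0,0]
After op 6 (push 10): stack=[10] mem=[0,0,0,0]
After op 7 (STO M2): stack=[empty] mem=[0,0,10,0]
After op 8 (push 13): stack=[13] mem=[0,0,10,0]
After op 9 (STO M1): stack=[empty] mem=[0,13,10,0]
After op 10 (push 10): stack=[10] mem=[0,13,10,0]
After op 11 (STO M3): stack=[empty] mem=[0,13,10,10]
After op 12 (push 1): stack=[1] mem=[0,13,10,10]
After op 13 (STO M0): stack=[empty] mem=[1,13,10,10]
After op 14 (push 16): stack=[16] mem=[1,13,10,10]
After op 15 (push 18): stack=[16,18] mem=[1,13,10,10]
After op 16 (pop): stack=[16] mem=[1,13,10,10]
After op 17 (STO M1): stack=[empty] mem=[1,16,10,10]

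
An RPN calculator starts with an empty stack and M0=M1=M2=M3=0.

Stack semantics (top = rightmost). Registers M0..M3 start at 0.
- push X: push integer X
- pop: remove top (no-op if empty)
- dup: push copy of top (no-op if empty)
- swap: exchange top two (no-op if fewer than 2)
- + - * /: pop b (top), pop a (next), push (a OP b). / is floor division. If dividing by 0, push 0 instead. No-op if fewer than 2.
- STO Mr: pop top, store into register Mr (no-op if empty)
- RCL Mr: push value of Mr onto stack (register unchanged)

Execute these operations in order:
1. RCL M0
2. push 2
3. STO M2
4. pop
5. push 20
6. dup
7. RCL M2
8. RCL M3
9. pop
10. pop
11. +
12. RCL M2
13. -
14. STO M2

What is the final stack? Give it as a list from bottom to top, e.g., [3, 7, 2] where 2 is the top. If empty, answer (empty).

Answer: (empty)

Derivation:
After op 1 (RCL M0): stack=[0] mem=[0,0,0,0]
After op 2 (push 2): stack=[0,2] mem=[0,0,0,0]
After op 3 (STO M2): stack=[0] mem=[0,0,2,0]
After op 4 (pop): stack=[empty] mem=[0,0,2,0]
After op 5 (push 20): stack=[20] mem=[0,0,2,0]
After op 6 (dup): stack=[20,20] mem=[0,0,2,0]
After op 7 (RCL M2): stack=[20,20,2] mem=[0,0,2,0]
After op 8 (RCL M3): stack=[20,20,2,0] mem=[0,0,2,0]
After op 9 (pop): stack=[20,20,2] mem=[0,0,2,0]
After op 10 (pop): stack=[20,20] mem=[0,0,2,0]
After op 11 (+): stack=[40] mem=[0,0,2,0]
After op 12 (RCL M2): stack=[40,2] mem=[0,0,2,0]
After op 13 (-): stack=[38] mem=[0,0,2,0]
After op 14 (STO M2): stack=[empty] mem=[0,0,38,0]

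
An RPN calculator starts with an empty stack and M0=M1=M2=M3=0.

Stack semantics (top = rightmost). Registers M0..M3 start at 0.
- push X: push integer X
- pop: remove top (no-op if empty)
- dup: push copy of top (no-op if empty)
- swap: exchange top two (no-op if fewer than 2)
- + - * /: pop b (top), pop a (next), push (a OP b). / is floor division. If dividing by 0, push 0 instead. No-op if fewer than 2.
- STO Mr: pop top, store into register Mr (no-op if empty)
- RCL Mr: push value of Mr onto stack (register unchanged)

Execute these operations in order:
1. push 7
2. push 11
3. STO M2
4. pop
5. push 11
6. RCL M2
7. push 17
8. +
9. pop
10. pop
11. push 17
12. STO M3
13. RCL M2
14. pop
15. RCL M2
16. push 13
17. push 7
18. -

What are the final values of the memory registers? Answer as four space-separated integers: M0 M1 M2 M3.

Answer: 0 0 11 17

Derivation:
After op 1 (push 7): stack=[7] mem=[0,0,0,0]
After op 2 (push 11): stack=[7,11] mem=[0,0,0,0]
After op 3 (STO M2): stack=[7] mem=[0,0,11,0]
After op 4 (pop): stack=[empty] mem=[0,0,11,0]
After op 5 (push 11): stack=[11] mem=[0,0,11,0]
After op 6 (RCL M2): stack=[11,11] mem=[0,0,11,0]
After op 7 (push 17): stack=[11,11,17] mem=[0,0,11,0]
After op 8 (+): stack=[11,28] mem=[0,0,11,0]
After op 9 (pop): stack=[11] mem=[0,0,11,0]
After op 10 (pop): stack=[empty] mem=[0,0,11,0]
After op 11 (push 17): stack=[17] mem=[0,0,11,0]
After op 12 (STO M3): stack=[empty] mem=[0,0,11,17]
After op 13 (RCL M2): stack=[11] mem=[0,0,11,17]
After op 14 (pop): stack=[empty] mem=[0,0,11,17]
After op 15 (RCL M2): stack=[11] mem=[0,0,11,17]
After op 16 (push 13): stack=[11,13] mem=[0,0,11,17]
After op 17 (push 7): stack=[11,13,7] mem=[0,0,11,17]
After op 18 (-): stack=[11,6] mem=[0,0,11,17]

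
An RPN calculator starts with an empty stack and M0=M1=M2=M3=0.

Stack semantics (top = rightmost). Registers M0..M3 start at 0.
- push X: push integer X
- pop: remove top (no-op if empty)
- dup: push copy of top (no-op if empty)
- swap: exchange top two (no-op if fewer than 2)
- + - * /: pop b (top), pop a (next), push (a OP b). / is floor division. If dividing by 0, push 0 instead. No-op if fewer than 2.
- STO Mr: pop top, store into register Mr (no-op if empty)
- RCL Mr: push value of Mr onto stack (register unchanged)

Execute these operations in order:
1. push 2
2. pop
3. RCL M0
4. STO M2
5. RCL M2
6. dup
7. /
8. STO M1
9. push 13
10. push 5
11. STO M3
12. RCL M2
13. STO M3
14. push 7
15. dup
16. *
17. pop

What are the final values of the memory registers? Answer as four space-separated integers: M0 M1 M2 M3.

Answer: 0 0 0 0

Derivation:
After op 1 (push 2): stack=[2] mem=[0,0,0,0]
After op 2 (pop): stack=[empty] mem=[0,0,0,0]
After op 3 (RCL M0): stack=[0] mem=[0,0,0,0]
After op 4 (STO M2): stack=[empty] mem=[0,0,0,0]
After op 5 (RCL M2): stack=[0] mem=[0,0,0,0]
After op 6 (dup): stack=[0,0] mem=[0,0,0,0]
After op 7 (/): stack=[0] mem=[0,0,0,0]
After op 8 (STO M1): stack=[empty] mem=[0,0,0,0]
After op 9 (push 13): stack=[13] mem=[0,0,0,0]
After op 10 (push 5): stack=[13,5] mem=[0,0,0,0]
After op 11 (STO M3): stack=[13] mem=[0,0,0,5]
After op 12 (RCL M2): stack=[13,0] mem=[0,0,0,5]
After op 13 (STO M3): stack=[13] mem=[0,0,0,0]
After op 14 (push 7): stack=[13,7] mem=[0,0,0,0]
After op 15 (dup): stack=[13,7,7] mem=[0,0,0,0]
After op 16 (*): stack=[13,49] mem=[0,0,0,0]
After op 17 (pop): stack=[13] mem=[0,0,0,0]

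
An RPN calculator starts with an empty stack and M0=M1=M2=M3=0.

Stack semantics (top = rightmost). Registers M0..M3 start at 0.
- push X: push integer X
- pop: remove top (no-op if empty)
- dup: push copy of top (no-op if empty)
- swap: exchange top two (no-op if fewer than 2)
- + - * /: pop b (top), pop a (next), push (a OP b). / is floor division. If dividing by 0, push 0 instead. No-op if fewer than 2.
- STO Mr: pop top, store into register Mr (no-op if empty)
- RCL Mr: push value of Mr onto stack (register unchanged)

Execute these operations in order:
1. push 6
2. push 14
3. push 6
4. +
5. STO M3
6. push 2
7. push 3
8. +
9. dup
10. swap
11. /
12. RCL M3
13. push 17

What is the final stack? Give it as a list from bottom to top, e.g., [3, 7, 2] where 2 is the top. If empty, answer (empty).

Answer: [6, 1, 20, 17]

Derivation:
After op 1 (push 6): stack=[6] mem=[0,0,0,0]
After op 2 (push 14): stack=[6,14] mem=[0,0,0,0]
After op 3 (push 6): stack=[6,14,6] mem=[0,0,0,0]
After op 4 (+): stack=[6,20] mem=[0,0,0,0]
After op 5 (STO M3): stack=[6] mem=[0,0,0,20]
After op 6 (push 2): stack=[6,2] mem=[0,0,0,20]
After op 7 (push 3): stack=[6,2,3] mem=[0,0,0,20]
After op 8 (+): stack=[6,5] mem=[0,0,0,20]
After op 9 (dup): stack=[6,5,5] mem=[0,0,0,20]
After op 10 (swap): stack=[6,5,5] mem=[0,0,0,20]
After op 11 (/): stack=[6,1] mem=[0,0,0,20]
After op 12 (RCL M3): stack=[6,1,20] mem=[0,0,0,20]
After op 13 (push 17): stack=[6,1,20,17] mem=[0,0,0,20]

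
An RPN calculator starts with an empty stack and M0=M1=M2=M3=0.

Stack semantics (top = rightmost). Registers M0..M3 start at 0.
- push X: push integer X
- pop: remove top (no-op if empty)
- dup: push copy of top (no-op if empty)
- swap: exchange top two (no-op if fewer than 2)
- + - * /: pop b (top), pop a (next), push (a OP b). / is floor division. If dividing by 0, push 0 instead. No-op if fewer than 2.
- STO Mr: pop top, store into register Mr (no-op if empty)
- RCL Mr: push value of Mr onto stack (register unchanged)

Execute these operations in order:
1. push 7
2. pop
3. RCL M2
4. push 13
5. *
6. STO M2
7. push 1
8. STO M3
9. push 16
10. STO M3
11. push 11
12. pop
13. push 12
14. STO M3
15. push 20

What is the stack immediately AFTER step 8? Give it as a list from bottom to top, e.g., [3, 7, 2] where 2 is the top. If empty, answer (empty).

After op 1 (push 7): stack=[7] mem=[0,0,0,0]
After op 2 (pop): stack=[empty] mem=[0,0,0,0]
After op 3 (RCL M2): stack=[0] mem=[0,0,0,0]
After op 4 (push 13): stack=[0,13] mem=[0,0,0,0]
After op 5 (*): stack=[0] mem=[0,0,0,0]
After op 6 (STO M2): stack=[empty] mem=[0,0,0,0]
After op 7 (push 1): stack=[1] mem=[0,0,0,0]
After op 8 (STO M3): stack=[empty] mem=[0,0,0,1]

(empty)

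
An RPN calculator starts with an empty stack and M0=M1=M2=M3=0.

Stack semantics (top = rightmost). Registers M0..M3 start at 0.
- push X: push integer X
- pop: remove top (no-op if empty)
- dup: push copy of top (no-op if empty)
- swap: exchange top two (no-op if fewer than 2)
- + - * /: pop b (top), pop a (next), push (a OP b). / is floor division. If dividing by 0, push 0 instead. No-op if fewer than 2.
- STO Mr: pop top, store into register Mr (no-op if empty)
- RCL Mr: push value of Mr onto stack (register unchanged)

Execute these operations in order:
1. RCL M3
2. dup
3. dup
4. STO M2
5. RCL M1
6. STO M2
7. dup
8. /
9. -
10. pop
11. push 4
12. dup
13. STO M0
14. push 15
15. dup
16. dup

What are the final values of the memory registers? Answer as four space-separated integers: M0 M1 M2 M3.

Answer: 4 0 0 0

Derivation:
After op 1 (RCL M3): stack=[0] mem=[0,0,0,0]
After op 2 (dup): stack=[0,0] mem=[0,0,0,0]
After op 3 (dup): stack=[0,0,0] mem=[0,0,0,0]
After op 4 (STO M2): stack=[0,0] mem=[0,0,0,0]
After op 5 (RCL M1): stack=[0,0,0] mem=[0,0,0,0]
After op 6 (STO M2): stack=[0,0] mem=[0,0,0,0]
After op 7 (dup): stack=[0,0,0] mem=[0,0,0,0]
After op 8 (/): stack=[0,0] mem=[0,0,0,0]
After op 9 (-): stack=[0] mem=[0,0,0,0]
After op 10 (pop): stack=[empty] mem=[0,0,0,0]
After op 11 (push 4): stack=[4] mem=[0,0,0,0]
After op 12 (dup): stack=[4,4] mem=[0,0,0,0]
After op 13 (STO M0): stack=[4] mem=[4,0,0,0]
After op 14 (push 15): stack=[4,15] mem=[4,0,0,0]
After op 15 (dup): stack=[4,15,15] mem=[4,0,0,0]
After op 16 (dup): stack=[4,15,15,15] mem=[4,0,0,0]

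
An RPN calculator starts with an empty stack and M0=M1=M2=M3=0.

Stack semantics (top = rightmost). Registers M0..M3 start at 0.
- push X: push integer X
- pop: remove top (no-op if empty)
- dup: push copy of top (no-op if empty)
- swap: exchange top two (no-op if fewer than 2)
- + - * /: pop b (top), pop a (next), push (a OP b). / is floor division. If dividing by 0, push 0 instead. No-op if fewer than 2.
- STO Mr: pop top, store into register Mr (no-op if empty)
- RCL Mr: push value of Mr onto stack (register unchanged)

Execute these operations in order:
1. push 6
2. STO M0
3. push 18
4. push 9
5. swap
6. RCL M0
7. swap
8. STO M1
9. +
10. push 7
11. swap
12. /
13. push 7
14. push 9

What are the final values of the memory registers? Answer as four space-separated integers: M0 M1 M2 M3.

Answer: 6 18 0 0

Derivation:
After op 1 (push 6): stack=[6] mem=[0,0,0,0]
After op 2 (STO M0): stack=[empty] mem=[6,0,0,0]
After op 3 (push 18): stack=[18] mem=[6,0,0,0]
After op 4 (push 9): stack=[18,9] mem=[6,0,0,0]
After op 5 (swap): stack=[9,18] mem=[6,0,0,0]
After op 6 (RCL M0): stack=[9,18,6] mem=[6,0,0,0]
After op 7 (swap): stack=[9,6,18] mem=[6,0,0,0]
After op 8 (STO M1): stack=[9,6] mem=[6,18,0,0]
After op 9 (+): stack=[15] mem=[6,18,0,0]
After op 10 (push 7): stack=[15,7] mem=[6,18,0,0]
After op 11 (swap): stack=[7,15] mem=[6,18,0,0]
After op 12 (/): stack=[0] mem=[6,18,0,0]
After op 13 (push 7): stack=[0,7] mem=[6,18,0,0]
After op 14 (push 9): stack=[0,7,9] mem=[6,18,0,0]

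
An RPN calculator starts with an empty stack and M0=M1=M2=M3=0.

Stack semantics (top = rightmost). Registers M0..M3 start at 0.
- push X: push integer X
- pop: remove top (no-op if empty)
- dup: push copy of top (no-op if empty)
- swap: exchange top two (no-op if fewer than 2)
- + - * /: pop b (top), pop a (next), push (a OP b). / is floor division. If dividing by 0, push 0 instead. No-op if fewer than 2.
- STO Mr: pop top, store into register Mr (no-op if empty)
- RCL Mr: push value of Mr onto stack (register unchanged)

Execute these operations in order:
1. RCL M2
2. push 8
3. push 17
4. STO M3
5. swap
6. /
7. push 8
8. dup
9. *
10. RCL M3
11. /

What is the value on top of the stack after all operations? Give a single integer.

Answer: 3

Derivation:
After op 1 (RCL M2): stack=[0] mem=[0,0,0,0]
After op 2 (push 8): stack=[0,8] mem=[0,0,0,0]
After op 3 (push 17): stack=[0,8,17] mem=[0,0,0,0]
After op 4 (STO M3): stack=[0,8] mem=[0,0,0,17]
After op 5 (swap): stack=[8,0] mem=[0,0,0,17]
After op 6 (/): stack=[0] mem=[0,0,0,17]
After op 7 (push 8): stack=[0,8] mem=[0,0,0,17]
After op 8 (dup): stack=[0,8,8] mem=[0,0,0,17]
After op 9 (*): stack=[0,64] mem=[0,0,0,17]
After op 10 (RCL M3): stack=[0,64,17] mem=[0,0,0,17]
After op 11 (/): stack=[0,3] mem=[0,0,0,17]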